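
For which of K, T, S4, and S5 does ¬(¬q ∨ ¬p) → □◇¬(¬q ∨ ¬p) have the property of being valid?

S5

S5-tableau for the negation ¬(¬(¬q ∨ ¬p) → □◇¬(¬q ∨ ¬p)):
1. ¬(¬(¬q ∨ ¬p) → □◇¬(¬q ∨ ¬p)), w0
2. ¬(¬q ∨ ¬p), w0
3. ¬□◇¬(¬q ∨ ¬p), w0
4. q, w0
5. p, w0
6. ¬◇¬(¬q ∨ ¬p), w1
7. ¬q ∨ ¬p, w0
8. ¬q ∨ ¬p, w1
9. ¬p, w0
Accessibility: w0Rw0, w0Rw1, w1Rw0, w1Rw1
Branch closes: p and ¬p both at w0.
Every branch closes (one shown): valid in S5.
S4-tableau for the negation ¬(¬(¬q ∨ ¬p) → □◇¬(¬q ∨ ¬p)):
1. ¬(¬(¬q ∨ ¬p) → □◇¬(¬q ∨ ¬p)), w0
2. ¬(¬q ∨ ¬p), w0
3. ¬□◇¬(¬q ∨ ¬p), w0
4. q, w0
5. p, w0
6. ¬◇¬(¬q ∨ ¬p), w1
7. ¬q ∨ ¬p, w1
8. ¬p, w1
Accessibility: w0Rw0, w0Rw1, w1Rw1
Complete open branch: countermodel on an S4-frame, so not valid in S4, nor in K, T (the same frame is also a K-frame and a T-frame).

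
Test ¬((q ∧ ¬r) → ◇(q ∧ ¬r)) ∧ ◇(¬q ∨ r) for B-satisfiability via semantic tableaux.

1. ¬((q ∧ ¬r) → ◇(q ∧ ¬r)) ∧ ◇(¬q ∨ r), u
2. ¬((q ∧ ¬r) → ◇(q ∧ ¬r)), u   [∧-rule on 1]
3. ◇(¬q ∨ r), u   [∧-rule on 1]
4. q ∧ ¬r, u   [¬→-rule on 2]
5. ¬◇(q ∧ ¬r), u   [¬→-rule on 2]
6. q, u   [∧-rule on 4]
7. ¬r, u   [∧-rule on 4]
8. ¬(q ∧ ¬r), u   [¬◇-rule on 5 via uRu]
9. r, u   [¬∧-rule on 8 (branches; this branch)]
Accessibility: uRu
Branch closes: r and ¬r both at u.
All branches of the tableau close; one closing branch shown above.

Unsatisfiable (every branch closes)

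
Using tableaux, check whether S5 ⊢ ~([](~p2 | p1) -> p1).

Not valid

Tableau for the negation [](~p2 | p1) -> p1:
1. [](~p2 | p1) -> p1, u
2. p1, u
Accessibility: uRu
The negation has an open branch (countermodel exists).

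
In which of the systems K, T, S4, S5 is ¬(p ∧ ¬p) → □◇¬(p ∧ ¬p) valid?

T, S4, S5

K-tableau for the negation ¬(¬(p ∧ ¬p) → □◇¬(p ∧ ¬p)):
1. ¬(¬(p ∧ ¬p) → □◇¬(p ∧ ¬p)), 0
2. ¬(p ∧ ¬p), 0
3. ¬□◇¬(p ∧ ¬p), 0
4. p, 0
5. ¬◇¬(p ∧ ¬p), 1
Accessibility: 0R1
Complete open branch: countermodel on a K-frame, so not valid in K.
T-tableau for the negation ¬(¬(p ∧ ¬p) → □◇¬(p ∧ ¬p)):
1. ¬(¬(p ∧ ¬p) → □◇¬(p ∧ ¬p)), 0
2. ¬(p ∧ ¬p), 0
3. ¬□◇¬(p ∧ ¬p), 0
4. p, 0
5. ¬◇¬(p ∧ ¬p), 1
6. p ∧ ¬p, 1
7. p, 1
8. ¬p, 1
Accessibility: 0R0, 0R1, 1R1
Branch closes: p and ¬p both at 1.
Every branch closes (one shown): valid in T, hence also in S4, S5 (every theorem of T is a theorem of S4 and S5).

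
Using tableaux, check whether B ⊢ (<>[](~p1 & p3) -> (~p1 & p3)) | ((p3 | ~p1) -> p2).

Valid

Tableau for the negation ~((<>[](~p1 & p3) -> (~p1 & p3)) | ((p3 | ~p1) -> p2)):
1. ~((<>[](~p1 & p3) -> (~p1 & p3)) | ((p3 | ~p1) -> p2)), u
2. ~(<>[](~p1 & p3) -> (~p1 & p3)), u
3. ~((p3 | ~p1) -> p2), u
4. <>[](~p1 & p3), u
5. ~(~p1 & p3), u
6. p3 | ~p1, u
7. ~p2, u
8. ~p3, u
9. ~p1, u
10. [](~p1 & p3), v
11. ~p1 & p3, u
12. p3, u
Accessibility: uRu, uRv, vRu, vRv
Branch closes: p3 and ~p3 both at u.
Every branch of the negation's tableau closes; the branch above is one of them.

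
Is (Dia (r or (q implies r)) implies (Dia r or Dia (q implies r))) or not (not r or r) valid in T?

Yes, valid

Tableau for the negation not ((Dia (r or (q implies r)) implies (Dia r or Dia (q implies r))) or not (not r or r)):
1. not ((Dia (r or (q implies r)) implies (Dia r or Dia (q implies r))) or not (not r or r)), u
2. not (Dia (r or (q implies r)) implies (Dia r or Dia (q implies r))), u
3. not r or r, u
4. Dia (r or (q implies r)), u
5. not (Dia r or Dia (q implies r)), u
6. not Dia r, u
7. not Dia (q implies r), u
8. not r, u
9. not (q implies r), u
10. q, u
11. r or (q implies r), v
12. not r, v
13. not (q implies r), v
14. q, v
15. q implies r, v
16. r, v
Accessibility: uRu, uRv, vRv
Branch closes: r and not r both at v.
All branches of the negation close; one closing branch shown above.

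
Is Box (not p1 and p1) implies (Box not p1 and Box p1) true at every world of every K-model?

Tableau for the negation not (Box (not p1 and p1) implies (Box not p1 and Box p1)):
1. not (Box (not p1 and p1) implies (Box not p1 and Box p1)), u
2. Box (not p1 and p1), u
3. not (Box not p1 and Box p1), u
4. not Box p1, u
5. not p1, v
6. not p1 and p1, v
7. p1, v
Accessibility: uRv
Branch closes: p1 and not p1 both at v.
Every branch of the negation's tableau closes; the branch above is one of them.

Yes, valid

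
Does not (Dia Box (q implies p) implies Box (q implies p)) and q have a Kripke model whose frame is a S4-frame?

1. not (Dia Box (q implies p) implies Box (q implies p)) and q, 0
2. not (Dia Box (q implies p) implies Box (q implies p)), 0   [and-rule on 1]
3. q, 0   [and-rule on 1]
4. Dia Box (q implies p), 0   [neg-implies-rule on 2]
5. not Box (q implies p), 0   [neg-implies-rule on 2]
6. Box (q implies p), 1   [Dia-rule on 4: fresh world 1, 0R1]
7. q implies p, 1   [Box-rule on 6 via 1R1]
8. p, 1   [implies-rule on 7 (branches; this branch)]
9. not (q implies p), 2   [neg-Box-rule on 5: fresh world 2, 0R2]
10. q, 2   [neg-implies-rule on 9]
11. not p, 2   [neg-implies-rule on 9]
Accessibility: 0R0, 0R1, 0R2, 1R1, 2R2

Satisfiable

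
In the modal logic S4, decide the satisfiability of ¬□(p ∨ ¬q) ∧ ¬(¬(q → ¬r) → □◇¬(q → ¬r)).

Satisfiable

1. ¬□(p ∨ ¬q) ∧ ¬(¬(q → ¬r) → □◇¬(q → ¬r)), w0
2. ¬□(p ∨ ¬q), w0   [∧-rule on 1]
3. ¬(¬(q → ¬r) → □◇¬(q → ¬r)), w0   [∧-rule on 1]
4. ¬(q → ¬r), w0   [¬→-rule on 3]
5. ¬□◇¬(q → ¬r), w0   [¬→-rule on 3]
6. q, w0   [¬→-rule on 4]
7. r, w0   [¬→-rule on 4]
8. ¬(p ∨ ¬q), w1   [¬□-rule on 2: fresh world w1, w0Rw1]
9. ¬p, w1   [¬∨-rule on 8]
10. q, w1   [¬∨-rule on 8]
11. ¬◇¬(q → ¬r), w2   [¬□-rule on 5: fresh world w2, w0Rw2]
12. q → ¬r, w2   [¬◇-rule on 11 via w2Rw2]
13. ¬r, w2   [→-rule on 12 (branches; this branch)]
Accessibility: w0Rw0, w0Rw1, w0Rw2, w1Rw1, w2Rw2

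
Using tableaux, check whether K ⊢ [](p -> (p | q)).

Valid in K

Tableau for the negation ~[](p -> (p | q)):
1. ~[](p -> (p | q)), u
2. ~(p -> (p | q)), v
3. p, v
4. ~(p | q), v
5. ~p, v
6. ~q, v
Accessibility: uRv
Branch closes: p and ~p both at v.
All branches of the negation close; one closing branch shown above.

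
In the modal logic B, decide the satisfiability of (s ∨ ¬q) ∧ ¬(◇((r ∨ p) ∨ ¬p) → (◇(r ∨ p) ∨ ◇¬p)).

1. (s ∨ ¬q) ∧ ¬(◇((r ∨ p) ∨ ¬p) → (◇(r ∨ p) ∨ ◇¬p)), w0
2. s ∨ ¬q, w0   [∧-rule on 1]
3. ¬(◇((r ∨ p) ∨ ¬p) → (◇(r ∨ p) ∨ ◇¬p)), w0   [∧-rule on 1]
4. ◇((r ∨ p) ∨ ¬p), w0   [¬→-rule on 3]
5. ¬(◇(r ∨ p) ∨ ◇¬p), w0   [¬→-rule on 3]
6. ¬◇(r ∨ p), w0   [¬∨-rule on 5]
7. ¬◇¬p, w0   [¬∨-rule on 5]
8. ¬(r ∨ p), w0   [¬◇-rule on 6 via w0Rw0]
9. ¬r, w0   [¬∨-rule on 8]
10. ¬p, w0   [¬∨-rule on 8]
11. p, w0   [¬◇-rule on 7 via w0Rw0]
Accessibility: w0Rw0
Branch closes: p and ¬p both at w0.
Every branch closes; the branch above is one of them.

Unsatisfiable (every branch closes)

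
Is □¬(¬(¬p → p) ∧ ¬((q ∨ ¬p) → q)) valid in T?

Tableau for the negation ¬□¬(¬(¬p → p) ∧ ¬((q ∨ ¬p) → q)):
1. ¬□¬(¬(¬p → p) ∧ ¬((q ∨ ¬p) → q)), u
2. ¬(¬p → p) ∧ ¬((q ∨ ¬p) → q), v
3. ¬(¬p → p), v
4. ¬((q ∨ ¬p) → q), v
5. ¬p, v
6. q ∨ ¬p, v
7. ¬q, v
Accessibility: uRu, uRv, vRv
The negation has an open branch (countermodel exists).

Not valid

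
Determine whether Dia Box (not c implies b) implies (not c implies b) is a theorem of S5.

Tableau for the negation not (Dia Box (not c implies b) implies (not c implies b)):
1. not (Dia Box (not c implies b) implies (not c implies b)), 0
2. Dia Box (not c implies b), 0
3. not (not c implies b), 0
4. not c, 0
5. not b, 0
6. Box (not c implies b), 1
7. not c implies b, 0
8. not c implies b, 1
9. b, 0
Accessibility: 0R0, 0R1, 1R0, 1R1
Branch closes: b and not b both at 0.
Every branch of the negation's tableau closes; the branch above is one of them.

Valid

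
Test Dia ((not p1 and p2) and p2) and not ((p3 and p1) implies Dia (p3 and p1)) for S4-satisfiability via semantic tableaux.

No, unsatisfiable

1. Dia ((not p1 and p2) and p2) and not ((p3 and p1) implies Dia (p3 and p1)), w0
2. Dia ((not p1 and p2) and p2), w0
3. not ((p3 and p1) implies Dia (p3 and p1)), w0
4. p3 and p1, w0
5. not Dia (p3 and p1), w0
6. p3, w0
7. p1, w0
8. not (p3 and p1), w0
9. not p1, w0
Accessibility: w0Rw0
Branch closes: p1 and not p1 both at w0.
All branches of the tableau close; one closing branch shown above.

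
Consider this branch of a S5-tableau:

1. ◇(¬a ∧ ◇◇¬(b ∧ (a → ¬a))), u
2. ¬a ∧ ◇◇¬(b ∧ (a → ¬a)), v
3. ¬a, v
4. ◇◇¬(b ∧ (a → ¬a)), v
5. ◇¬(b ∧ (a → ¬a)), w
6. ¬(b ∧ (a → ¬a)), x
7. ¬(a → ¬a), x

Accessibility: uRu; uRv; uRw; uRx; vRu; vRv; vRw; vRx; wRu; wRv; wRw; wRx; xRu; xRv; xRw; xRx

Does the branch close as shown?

Open

There is no literal clash: for every atom and world, at most one sign appears.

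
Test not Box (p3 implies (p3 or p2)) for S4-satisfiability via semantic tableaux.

1. not Box (p3 implies (p3 or p2)), u
2. not (p3 implies (p3 or p2)), v
3. p3, v
4. not (p3 or p2), v
5. not p3, v
6. not p2, v
Accessibility: uRu, uRv, vRv
Branch closes: p3 and not p3 both at v.
All branches of the tableau close; one closing branch shown above.

Unsatisfiable (every branch closes)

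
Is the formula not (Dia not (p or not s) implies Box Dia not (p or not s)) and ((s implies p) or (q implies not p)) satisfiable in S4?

1. not (Dia not (p or not s) implies Box Dia not (p or not s)) and ((s implies p) or (q implies not p)), u
2. not (Dia not (p or not s) implies Box Dia not (p or not s)), u   [and-rule on 1]
3. (s implies p) or (q implies not p), u   [and-rule on 1]
4. Dia not (p or not s), u   [neg-implies-rule on 2]
5. not Box Dia not (p or not s), u   [neg-implies-rule on 2]
6. q implies not p, u   [or-rule on 3 (branches; this branch)]
7. not p, u   [implies-rule on 6 (branches; this branch)]
8. not (p or not s), v   [Dia-rule on 4: fresh world v, uRv]
9. not p, v   [neg-or-rule on 8]
10. s, v   [neg-or-rule on 8]
11. not Dia not (p or not s), w   [neg-Box-rule on 5: fresh world w, uRw]
12. p or not s, w   [neg-Dia-rule on 11 via wRw]
13. not s, w   [or-rule on 12 (branches; this branch)]
Accessibility: uRu, uRv, uRw, vRv, wRw

Satisfiable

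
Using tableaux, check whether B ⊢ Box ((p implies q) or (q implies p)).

Tableau for the negation not Box ((p implies q) or (q implies p)):
1. not Box ((p implies q) or (q implies p)), u
2. not ((p implies q) or (q implies p)), v
3. not (p implies q), v
4. not (q implies p), v
5. p, v
6. not q, v
7. q, v
8. not p, v
Accessibility: uRu, uRv, vRu, vRv
Branch closes: q and not q both at v.
All branches of the negation close; one closing branch shown above.

Yes, valid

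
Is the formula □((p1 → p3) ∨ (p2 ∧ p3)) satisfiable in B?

Yes, satisfiable

1. □((p1 → p3) ∨ (p2 ∧ p3)), 0
2. (p1 → p3) ∨ (p2 ∧ p3), 0
3. p2 ∧ p3, 0
4. p2, 0
5. p3, 0
Accessibility: 0R0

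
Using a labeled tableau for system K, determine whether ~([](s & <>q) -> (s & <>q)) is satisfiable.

1. ~([](s & <>q) -> (s & <>q)), 0
2. [](s & <>q), 0
3. ~(s & <>q), 0
4. ~<>q, 0

Satisfiable (open branch found)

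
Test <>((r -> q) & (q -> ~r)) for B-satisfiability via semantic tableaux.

1. <>((r -> q) & (q -> ~r)), 0
2. (r -> q) & (q -> ~r), 1   [<>-rule on 1: fresh world 1, 0R1]
3. r -> q, 1   [&-rule on 2]
4. q -> ~r, 1   [&-rule on 2]
5. q, 1   [->-rule on 3 (branches; this branch)]
6. ~r, 1   [->-rule on 4 (branches; this branch)]
Accessibility: 0R0, 0R1, 1R0, 1R1

Satisfiable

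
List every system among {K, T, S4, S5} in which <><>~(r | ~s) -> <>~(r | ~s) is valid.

S4-tableau for the negation ~(<><>~(r | ~s) -> <>~(r | ~s)):
1. ~(<><>~(r | ~s) -> <>~(r | ~s)), u
2. <><>~(r | ~s), u
3. ~<>~(r | ~s), u
4. r | ~s, u
5. ~s, u
6. <>~(r | ~s), v
7. r | ~s, v
8. ~s, v
9. ~(r | ~s), w
10. ~r, w
11. s, w
12. r | ~s, w
13. ~s, w
Accessibility: uRu, uRv, uRw, vRv, vRw, wRw
Branch closes: s and ~s both at w.
Every branch closes (one shown): valid in S4, hence also in S5 (every theorem of S4 is a theorem of S5).
T-tableau for the negation ~(<><>~(r | ~s) -> <>~(r | ~s)):
1. ~(<><>~(r | ~s) -> <>~(r | ~s)), u
2. <><>~(r | ~s), u
3. ~<>~(r | ~s), u
4. r | ~s, u
5. ~s, u
6. <>~(r | ~s), v
7. r | ~s, v
8. ~s, v
9. ~(r | ~s), w
10. ~r, w
11. s, w
Accessibility: uRu, uRv, vRv, vRw, wRw
Complete open branch: countermodel on a T-frame, so not valid in T, nor in K (the same frame is also a K-frame).

S4, S5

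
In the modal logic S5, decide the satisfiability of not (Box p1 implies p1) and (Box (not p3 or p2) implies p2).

1. not (Box p1 implies p1) and (Box (not p3 or p2) implies p2), 0
2. not (Box p1 implies p1), 0
3. Box (not p3 or p2) implies p2, 0
4. Box p1, 0
5. not p1, 0
6. p1, 0
Accessibility: 0R0
Branch closes: p1 and not p1 both at 0.
(One branch shown.) All branches close.

Unsatisfiable (every branch closes)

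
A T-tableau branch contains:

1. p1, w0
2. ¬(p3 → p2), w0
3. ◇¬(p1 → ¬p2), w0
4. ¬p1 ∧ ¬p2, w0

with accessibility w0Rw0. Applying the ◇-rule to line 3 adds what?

a fresh world w1 with w0Rw1, and ¬(p1 → ¬p2) at w1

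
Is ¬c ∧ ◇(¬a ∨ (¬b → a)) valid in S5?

Tableau for the negation ¬(¬c ∧ ◇(¬a ∨ (¬b → a))):
1. ¬(¬c ∧ ◇(¬a ∨ (¬b → a))), u
2. c, u
Accessibility: uRu
The negation has an open branch (countermodel exists).

Invalid (countermodel exists)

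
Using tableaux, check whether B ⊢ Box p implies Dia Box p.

Tableau for the negation not (Box p implies Dia Box p):
1. not (Box p implies Dia Box p), u
2. Box p, u
3. not Dia Box p, u
4. p, u
5. not Box p, u
6. not p, v
7. p, v
Accessibility: uRu, uRv, vRu, vRv
Branch closes: p and not p both at v.
All branches of the negation close; one closing branch shown above.

Valid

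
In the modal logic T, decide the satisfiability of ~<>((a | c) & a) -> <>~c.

Yes, satisfiable

1. ~<>((a | c) & a) -> <>~c, u
2. <>~c, u   [->-rule on 1 (branches; this branch)]
3. ~c, v   [<>-rule on 2: fresh world v, uRv]
Accessibility: uRu, uRv, vRv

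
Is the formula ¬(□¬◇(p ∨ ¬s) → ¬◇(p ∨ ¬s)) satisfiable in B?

1. ¬(□¬◇(p ∨ ¬s) → ¬◇(p ∨ ¬s)), w0
2. □¬◇(p ∨ ¬s), w0   [¬→-rule on 1]
3. ◇(p ∨ ¬s), w0   [¬→-rule on 1]
4. ¬◇(p ∨ ¬s), w0   [□-rule on 2 via w0Rw0]
5. ¬(p ∨ ¬s), w0   [¬◇-rule on 4 via w0Rw0]
6. ¬p, w0   [¬∨-rule on 5]
7. s, w0   [¬∨-rule on 5]
8. p ∨ ¬s, w1   [◇-rule on 3: fresh world w1, w0Rw1]
9. ¬◇(p ∨ ¬s), w1   [□-rule on 2 via w0Rw1]
10. ¬(p ∨ ¬s), w1   [¬◇-rule on 4 via w0Rw1]
11. ¬p, w1   [¬∨-rule on 10]
12. s, w1   [¬∨-rule on 10]
13. ¬s, w1   [∨-rule on 8 (branches; this branch)]
Accessibility: w0Rw0, w0Rw1, w1Rw0, w1Rw1
Branch closes: s and ¬s both at w1.
Every branch closes; the branch above is one of them.

Unsatisfiable (every branch closes)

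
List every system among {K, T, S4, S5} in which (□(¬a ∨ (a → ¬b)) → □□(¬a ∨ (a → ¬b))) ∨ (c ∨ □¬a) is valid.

T-tableau for the negation ¬((□(¬a ∨ (a → ¬b)) → □□(¬a ∨ (a → ¬b))) ∨ (c ∨ □¬a)):
1. ¬((□(¬a ∨ (a → ¬b)) → □□(¬a ∨ (a → ¬b))) ∨ (c ∨ □¬a)), 0
2. ¬(□(¬a ∨ (a → ¬b)) → □□(¬a ∨ (a → ¬b))), 0
3. ¬(c ∨ □¬a), 0
4. □(¬a ∨ (a → ¬b)), 0
5. ¬□□(¬a ∨ (a → ¬b)), 0
6. ¬c, 0
7. ¬□¬a, 0
8. ¬a ∨ (a → ¬b), 0
9. a → ¬b, 0
10. ¬b, 0
11. ¬□(¬a ∨ (a → ¬b)), 1
12. ¬a ∨ (a → ¬b), 1
13. a → ¬b, 1
14. ¬b, 1
15. a, 2
16. ¬a ∨ (a → ¬b), 2
17. a → ¬b, 2
18. ¬b, 2
19. ¬(¬a ∨ (a → ¬b)), 3
20. a, 3
21. ¬(a → ¬b), 3
22. b, 3
Accessibility: 0R0, 0R1, 0R2, 1R1, 1R3, 2R2, 3R3
Complete open branch: countermodel on a T-frame, so not valid in T, nor in K (the same frame is also a K-frame).
S4-tableau for the negation ¬((□(¬a ∨ (a → ¬b)) → □□(¬a ∨ (a → ¬b))) ∨ (c ∨ □¬a)):
1. ¬((□(¬a ∨ (a → ¬b)) → □□(¬a ∨ (a → ¬b))) ∨ (c ∨ □¬a)), 0
2. ¬(□(¬a ∨ (a → ¬b)) → □□(¬a ∨ (a → ¬b))), 0
3. ¬(c ∨ □¬a), 0
4. □(¬a ∨ (a → ¬b)), 0
5. ¬□□(¬a ∨ (a → ¬b)), 0
6. ¬c, 0
7. ¬□¬a, 0
8. ¬a ∨ (a → ¬b), 0
9. a → ¬b, 0
10. ¬b, 0
11. ¬□(¬a ∨ (a → ¬b)), 1
12. ¬a ∨ (a → ¬b), 1
13. a → ¬b, 1
14. ¬b, 1
15. a, 2
16. ¬a ∨ (a → ¬b), 2
17. a → ¬b, 2
18. ¬b, 2
19. ¬(¬a ∨ (a → ¬b)), 3
20. a, 3
21. ¬(a → ¬b), 3
22. b, 3
23. ¬a ∨ (a → ¬b), 3
24. a → ¬b, 3
25. ¬b, 3
Accessibility: 0R0, 0R1, 0R2, 0R3, 1R1, 1R3, 2R2, 3R3
Branch closes: b and ¬b both at 3.
Every branch closes (one shown): valid in S4, hence also in S5 (every theorem of S4 is a theorem of S5).

S4, S5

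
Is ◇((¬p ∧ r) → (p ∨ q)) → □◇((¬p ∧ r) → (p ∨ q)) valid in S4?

Invalid (countermodel exists)

Tableau for the negation ¬(◇((¬p ∧ r) → (p ∨ q)) → □◇((¬p ∧ r) → (p ∨ q))):
1. ¬(◇((¬p ∧ r) → (p ∨ q)) → □◇((¬p ∧ r) → (p ∨ q))), w0
2. ◇((¬p ∧ r) → (p ∨ q)), w0
3. ¬□◇((¬p ∧ r) → (p ∨ q)), w0
4. (¬p ∧ r) → (p ∨ q), w1
5. p ∨ q, w1
6. q, w1
7. ¬◇((¬p ∧ r) → (p ∨ q)), w2
8. ¬((¬p ∧ r) → (p ∨ q)), w2
9. ¬p ∧ r, w2
10. ¬(p ∨ q), w2
11. ¬p, w2
12. r, w2
13. ¬q, w2
Accessibility: w0Rw0, w0Rw1, w0Rw2, w1Rw1, w2Rw2
The negation has an open branch (countermodel exists).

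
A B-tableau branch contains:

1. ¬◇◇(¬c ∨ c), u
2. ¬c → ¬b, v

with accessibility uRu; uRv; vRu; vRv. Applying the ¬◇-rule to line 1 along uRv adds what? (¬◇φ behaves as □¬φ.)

¬◇(¬c ∨ c), v

¬◇φ behaves as □¬φ: propagate the negated body to each accessible world.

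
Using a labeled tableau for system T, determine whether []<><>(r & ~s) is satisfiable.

1. []<><>(r & ~s), 0
2. <><>(r & ~s), 0
3. <>(r & ~s), 1
4. <><>(r & ~s), 1
5. r & ~s, 2
6. r, 2
7. ~s, 2
8. <>(r & ~s), 3
9. r & ~s, 4
10. r, 4
11. ~s, 4
Accessibility: 0R0, 0R1, 1R1, 1R2, 1R3, 2R2, 3R3, 3R4, 4R4

Satisfiable (open branch found)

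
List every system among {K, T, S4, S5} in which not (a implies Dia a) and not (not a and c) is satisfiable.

K

T-tableau for the formula:
1. not (a implies Dia a) and not (not a and c), u
2. not (a implies Dia a), u
3. not (not a and c), u
4. a, u
5. not Dia a, u
6. not a, u
Accessibility: uRu
Branch closes: a and not a both at u.
Every branch closes (one shown): unsatisfiable in T, hence also in S4, S5 (every S4/S5-frame is a T-frame).
K-tableau for the formula:
1. not (a implies Dia a) and not (not a and c), u
2. not (a implies Dia a), u
3. not (not a and c), u
4. a, u
5. not Dia a, u
6. not c, u
Complete open branch: satisfiable in K.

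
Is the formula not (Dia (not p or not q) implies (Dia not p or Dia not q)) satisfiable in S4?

Unsatisfiable (every branch closes)

1. not (Dia (not p or not q) implies (Dia not p or Dia not q)), 0
2. Dia (not p or not q), 0
3. not (Dia not p or Dia not q), 0
4. not Dia not p, 0
5. not Dia not q, 0
6. p, 0
7. q, 0
8. not p or not q, 1
9. p, 1
10. q, 1
11. not q, 1
Accessibility: 0R0, 0R1, 1R1
Branch closes: q and not q both at 1.
(One branch shown.) All branches close.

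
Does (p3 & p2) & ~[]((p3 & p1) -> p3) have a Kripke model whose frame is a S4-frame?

1. (p3 & p2) & ~[]((p3 & p1) -> p3), w0
2. p3 & p2, w0
3. ~[]((p3 & p1) -> p3), w0
4. p3, w0
5. p2, w0
6. ~((p3 & p1) -> p3), w1
7. p3 & p1, w1
8. ~p3, w1
9. p3, w1
10. p1, w1
Accessibility: w0Rw0, w0Rw1, w1Rw1
Branch closes: p3 and ~p3 both at w1.
(One branch shown.) All branches close.

Unsatisfiable (every branch closes)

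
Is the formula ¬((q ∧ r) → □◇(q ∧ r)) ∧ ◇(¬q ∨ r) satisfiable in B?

No, unsatisfiable

1. ¬((q ∧ r) → □◇(q ∧ r)) ∧ ◇(¬q ∨ r), w0
2. ¬((q ∧ r) → □◇(q ∧ r)), w0
3. ◇(¬q ∨ r), w0
4. q ∧ r, w0
5. ¬□◇(q ∧ r), w0
6. q, w0
7. r, w0
8. ¬q ∨ r, w1
9. r, w1
10. ¬◇(q ∧ r), w2
11. ¬(q ∧ r), w0
12. ¬(q ∧ r), w2
13. ¬r, w0
Accessibility: w0Rw0, w0Rw1, w0Rw2, w1Rw0, w1Rw1, w2Rw0, w2Rw2
Branch closes: r and ¬r both at w0.
All branches of the tableau close; one closing branch shown above.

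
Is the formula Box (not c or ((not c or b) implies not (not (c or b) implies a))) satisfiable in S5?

Yes, satisfiable

1. Box (not c or ((not c or b) implies not (not (c or b) implies a))), u
2. not c or ((not c or b) implies not (not (c or b) implies a)), u   [Box-rule on 1 via uRu]
3. (not c or b) implies not (not (c or b) implies a), u   [or-rule on 2 (branches; this branch)]
4. not (not (c or b) implies a), u   [implies-rule on 3 (branches; this branch)]
5. not (c or b), u   [neg-implies-rule on 4]
6. not a, u   [neg-implies-rule on 4]
7. not c, u   [neg-or-rule on 5]
8. not b, u   [neg-or-rule on 5]
Accessibility: uRu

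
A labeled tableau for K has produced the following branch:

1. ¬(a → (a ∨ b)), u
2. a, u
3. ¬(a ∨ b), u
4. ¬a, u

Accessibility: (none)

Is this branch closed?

Both a and ¬a appear at u.

Yes, closed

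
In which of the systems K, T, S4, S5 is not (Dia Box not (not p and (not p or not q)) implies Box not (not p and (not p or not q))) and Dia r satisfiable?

K, T, S4

S5-tableau for the formula:
1. not (Dia Box not (not p and (not p or not q)) implies Box not (not p and (not p or not q))) and Dia r, w0
2. not (Dia Box not (not p and (not p or not q)) implies Box not (not p and (not p or not q))), w0   [and-rule on 1]
3. Dia r, w0   [and-rule on 1]
4. Dia Box not (not p and (not p or not q)), w0   [neg-implies-rule on 2]
5. not Box not (not p and (not p or not q)), w0   [neg-implies-rule on 2]
6. r, w1   [Dia-rule on 3: fresh world w1, w0Rw1]
7. Box not (not p and (not p or not q)), w2   [Dia-rule on 4: fresh world w2, w0Rw2]
8. not (not p and (not p or not q)), w0   [Box-rule on 7 via w2Rw0]
9. not (not p and (not p or not q)), w1   [Box-rule on 7 via w2Rw1]
10. not (not p and (not p or not q)), w2   [Box-rule on 7 via w2Rw2]
11. not (not p or not q), w0   [neg-and-rule on 8 (branches; this branch)]
12. p, w0   [neg-or-rule on 11]
13. q, w0   [neg-or-rule on 11]
14. not (not p or not q), w1   [neg-and-rule on 9 (branches; this branch)]
15. p, w1   [neg-or-rule on 14]
16. q, w1   [neg-or-rule on 14]
17. not (not p or not q), w2   [neg-and-rule on 10 (branches; this branch)]
18. p, w2   [neg-or-rule on 17]
19. q, w2   [neg-or-rule on 17]
20. not p and (not p or not q), w3   [neg-Box-rule on 5: fresh world w3, w0Rw3]
21. not p, w3   [and-rule on 20]
22. not p or not q, w3   [and-rule on 20]
23. not (not p and (not p or not q)), w3   [Box-rule on 7 via w2Rw3]
24. not q, w3   [or-rule on 22 (branches; this branch)]
25. not (not p or not q), w3   [neg-and-rule on 23 (branches; this branch)]
26. p, w3   [neg-or-rule on 25]
27. q, w3   [neg-or-rule on 25]
Accessibility: w0Rw0, w0Rw1, w0Rw2, w0Rw3, w1Rw0, w1Rw1, w1Rw2, w1Rw3, w2Rw0, w2Rw1, w2Rw2, w2Rw3, w3Rw0, w3Rw1, w3Rw2, w3Rw3
Branch closes: p and not p both at w3.
Every branch closes (one shown): unsatisfiable in S5.
S4-tableau for the formula:
1. not (Dia Box not (not p and (not p or not q)) implies Box not (not p and (not p or not q))) and Dia r, w0
2. not (Dia Box not (not p and (not p or not q)) implies Box not (not p and (not p or not q))), w0   [and-rule on 1]
3. Dia r, w0   [and-rule on 1]
4. Dia Box not (not p and (not p or not q)), w0   [neg-implies-rule on 2]
5. not Box not (not p and (not p or not q)), w0   [neg-implies-rule on 2]
6. r, w1   [Dia-rule on 3: fresh world w1, w0Rw1]
7. Box not (not p and (not p or not q)), w2   [Dia-rule on 4: fresh world w2, w0Rw2]
8. not (not p and (not p or not q)), w2   [Box-rule on 7 via w2Rw2]
9. not (not p or not q), w2   [neg-and-rule on 8 (branches; this branch)]
10. p, w2   [neg-or-rule on 9]
11. q, w2   [neg-or-rule on 9]
12. not p and (not p or not q), w3   [neg-Box-rule on 5: fresh world w3, w0Rw3]
13. not p, w3   [and-rule on 12]
14. not p or not q, w3   [and-rule on 12]
15. not q, w3   [or-rule on 14 (branches; this branch)]
Accessibility: w0Rw0, w0Rw1, w0Rw2, w0Rw3, w1Rw1, w2Rw2, w3Rw3
Complete open branch: satisfiable in S4, hence also in K, T (this S4-model is also a K-model and a T-model).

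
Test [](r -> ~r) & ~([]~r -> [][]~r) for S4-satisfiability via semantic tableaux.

1. [](r -> ~r) & ~([]~r -> [][]~r), w0
2. [](r -> ~r), w0
3. ~([]~r -> [][]~r), w0
4. []~r, w0
5. ~[][]~r, w0
6. r -> ~r, w0
7. ~r, w0
8. ~[]~r, w1
9. r -> ~r, w1
10. ~r, w1
11. r, w2
12. r -> ~r, w2
13. ~r, w2
Accessibility: w0Rw0, w0Rw1, w0Rw2, w1Rw1, w1Rw2, w2Rw2
Branch closes: r and ~r both at w2.
Every branch closes; the branch above is one of them.

No, unsatisfiable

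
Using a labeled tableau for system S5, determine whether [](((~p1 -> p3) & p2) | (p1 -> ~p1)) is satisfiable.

Satisfiable (open branch found)

1. [](((~p1 -> p3) & p2) | (p1 -> ~p1)), w0
2. ((~p1 -> p3) & p2) | (p1 -> ~p1), w0   [[]-rule on 1 via w0Rw0]
3. p1 -> ~p1, w0   [|-rule on 2 (branches; this branch)]
4. ~p1, w0   [->-rule on 3 (branches; this branch)]
Accessibility: w0Rw0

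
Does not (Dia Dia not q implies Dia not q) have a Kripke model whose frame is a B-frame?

Yes, satisfiable

1. not (Dia Dia not q implies Dia not q), u
2. Dia Dia not q, u
3. not Dia not q, u
4. q, u
5. Dia not q, v
6. q, v
7. not q, w
Accessibility: uRu, uRv, vRu, vRv, vRw, wRv, wRw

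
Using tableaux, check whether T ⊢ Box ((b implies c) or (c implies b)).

Valid in T

Tableau for the negation not Box ((b implies c) or (c implies b)):
1. not Box ((b implies c) or (c implies b)), u
2. not ((b implies c) or (c implies b)), v
3. not (b implies c), v
4. not (c implies b), v
5. b, v
6. not c, v
7. c, v
8. not b, v
Accessibility: uRu, uRv, vRv
Branch closes: c and not c both at v.
Every branch of the negation's tableau closes; the branch above is one of them.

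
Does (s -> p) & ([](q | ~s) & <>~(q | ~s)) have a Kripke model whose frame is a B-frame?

1. (s -> p) & ([](q | ~s) & <>~(q | ~s)), 0
2. s -> p, 0
3. [](q | ~s) & <>~(q | ~s), 0
4. [](q | ~s), 0
5. <>~(q | ~s), 0
6. q | ~s, 0
7. p, 0
8. ~s, 0
9. ~(q | ~s), 1
10. ~q, 1
11. s, 1
12. q | ~s, 1
13. ~s, 1
Accessibility: 0R0, 0R1, 1R0, 1R1
Branch closes: s and ~s both at 1.
All branches of the tableau close; one closing branch shown above.

No, unsatisfiable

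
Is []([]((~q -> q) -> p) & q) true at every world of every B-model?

Tableau for the negation ~[]([]((~q -> q) -> p) & q):
1. ~[]([]((~q -> q) -> p) & q), u
2. ~([]((~q -> q) -> p) & q), v   [~[]-rule on 1: fresh world v, uRv]
3. ~q, v   [~&-rule on 2 (branches; this branch)]
Accessibility: uRu, uRv, vRu, vRv
The negation has an open branch (countermodel exists).

No, not valid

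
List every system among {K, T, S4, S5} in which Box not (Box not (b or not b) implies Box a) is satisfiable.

K

K-tableau for the formula:
1. Box not (Box not (b or not b) implies Box a), w0
Complete open branch: satisfiable in K.
T-tableau for the formula:
1. Box not (Box not (b or not b) implies Box a), w0
2. not (Box not (b or not b) implies Box a), w0
3. Box not (b or not b), w0
4. not Box a, w0
5. not (b or not b), w0
6. not b, w0
7. b, w0
Accessibility: w0Rw0
Branch closes: b and not b both at w0.
Every branch closes (one shown): unsatisfiable in T, hence also in S4, S5 (every S4/S5-frame is a T-frame).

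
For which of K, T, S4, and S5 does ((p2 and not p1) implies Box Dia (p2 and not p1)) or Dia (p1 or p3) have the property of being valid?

S4-tableau for the negation not (((p2 and not p1) implies Box Dia (p2 and not p1)) or Dia (p1 or p3)):
1. not (((p2 and not p1) implies Box Dia (p2 and not p1)) or Dia (p1 or p3)), u
2. not ((p2 and not p1) implies Box Dia (p2 and not p1)), u
3. not Dia (p1 or p3), u
4. p2 and not p1, u
5. not Box Dia (p2 and not p1), u
6. p2, u
7. not p1, u
8. not (p1 or p3), u
9. not p3, u
10. not Dia (p2 and not p1), v
11. not (p1 or p3), v
12. not p1, v
13. not p3, v
14. not (p2 and not p1), v
15. not p2, v
Accessibility: uRu, uRv, vRv
Complete open branch: countermodel on an S4-frame, so not valid in S4, nor in K, T (the same frame is also a K-frame and a T-frame).
S5-tableau for the negation not (((p2 and not p1) implies Box Dia (p2 and not p1)) or Dia (p1 or p3)):
1. not (((p2 and not p1) implies Box Dia (p2 and not p1)) or Dia (p1 or p3)), u
2. not ((p2 and not p1) implies Box Dia (p2 and not p1)), u
3. not Dia (p1 or p3), u
4. p2 and not p1, u
5. not Box Dia (p2 and not p1), u
6. p2, u
7. not p1, u
8. not (p1 or p3), u
9. not p3, u
10. not Dia (p2 and not p1), v
11. not (p1 or p3), v
12. not p1, v
13. not p3, v
14. not (p2 and not p1), u
15. not (p2 and not p1), v
16. p1, u
Accessibility: uRu, uRv, vRu, vRv
Branch closes: p1 and not p1 both at u.
Every branch closes (one shown): valid in S5.

S5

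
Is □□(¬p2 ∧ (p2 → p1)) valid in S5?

Tableau for the negation ¬□□(¬p2 ∧ (p2 → p1)):
1. ¬□□(¬p2 ∧ (p2 → p1)), 0
2. ¬□(¬p2 ∧ (p2 → p1)), 1   [¬□-rule on 1: fresh world 1, 0R1]
3. ¬(¬p2 ∧ (p2 → p1)), 2   [¬□-rule on 2: fresh world 2, 1R2]
4. ¬(p2 → p1), 2   [¬∧-rule on 3 (branches; this branch)]
5. p2, 2   [¬→-rule on 4]
6. ¬p1, 2   [¬→-rule on 4]
Accessibility: 0R0, 0R1, 0R2, 1R0, 1R1, 1R2, 2R0, 2R1, 2R2
The negation has an open branch (countermodel exists).

Invalid (countermodel exists)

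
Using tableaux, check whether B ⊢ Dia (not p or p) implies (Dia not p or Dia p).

Yes, valid

Tableau for the negation not (Dia (not p or p) implies (Dia not p or Dia p)):
1. not (Dia (not p or p) implies (Dia not p or Dia p)), u
2. Dia (not p or p), u
3. not (Dia not p or Dia p), u
4. not Dia not p, u
5. not Dia p, u
6. p, u
7. not p, u
Accessibility: uRu
Branch closes: p and not p both at u.
Every branch of the negation's tableau closes; the branch above is one of them.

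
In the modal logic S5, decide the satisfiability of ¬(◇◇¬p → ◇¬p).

1. ¬(◇◇¬p → ◇¬p), u
2. ◇◇¬p, u
3. ¬◇¬p, u
4. p, u
5. ◇¬p, v
6. p, v
7. ¬p, w
8. p, w
Accessibility: uRu, uRv, uRw, vRu, vRv, vRw, wRu, wRv, wRw
Branch closes: p and ¬p both at w.
Every branch closes; the branch above is one of them.

Unsatisfiable (every branch closes)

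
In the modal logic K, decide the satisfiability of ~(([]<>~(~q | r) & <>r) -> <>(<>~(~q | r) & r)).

Unsatisfiable

1. ~(([]<>~(~q | r) & <>r) -> <>(<>~(~q | r) & r)), w0
2. []<>~(~q | r) & <>r, w0
3. ~<>(<>~(~q | r) & r), w0
4. []<>~(~q | r), w0
5. <>r, w0
6. r, w1
7. ~(<>~(~q | r) & r), w1
8. <>~(~q | r), w1
9. ~<>~(~q | r), w1
10. ~(~q | r), w2
11. q, w2
12. ~r, w2
13. ~q | r, w2
14. r, w2
Accessibility: w0Rw1, w1Rw2
Branch closes: r and ~r both at w2.
Every branch closes; the branch above is one of them.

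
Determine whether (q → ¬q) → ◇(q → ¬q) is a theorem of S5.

Tableau for the negation ¬((q → ¬q) → ◇(q → ¬q)):
1. ¬((q → ¬q) → ◇(q → ¬q)), w0
2. q → ¬q, w0
3. ¬◇(q → ¬q), w0
4. ¬(q → ¬q), w0
5. q, w0
6. ¬q, w0
Accessibility: w0Rw0
Branch closes: q and ¬q both at w0.
All branches of the negation close; one closing branch shown above.

Yes, valid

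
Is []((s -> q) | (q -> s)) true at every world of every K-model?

Tableau for the negation ~[]((s -> q) | (q -> s)):
1. ~[]((s -> q) | (q -> s)), u
2. ~((s -> q) | (q -> s)), v
3. ~(s -> q), v
4. ~(q -> s), v
5. s, v
6. ~q, v
7. q, v
8. ~s, v
Accessibility: uRv
Branch closes: q and ~q both at v.
All branches of the negation close; one closing branch shown above.

Yes, valid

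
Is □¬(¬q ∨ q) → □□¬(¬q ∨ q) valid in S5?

Yes, valid

Tableau for the negation ¬(□¬(¬q ∨ q) → □□¬(¬q ∨ q)):
1. ¬(□¬(¬q ∨ q) → □□¬(¬q ∨ q)), 0
2. □¬(¬q ∨ q), 0
3. ¬□□¬(¬q ∨ q), 0
4. ¬(¬q ∨ q), 0
5. q, 0
6. ¬q, 0
Accessibility: 0R0
Branch closes: q and ¬q both at 0.
Every branch of the negation's tableau closes; the branch above is one of them.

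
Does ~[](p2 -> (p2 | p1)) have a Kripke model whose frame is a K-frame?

1. ~[](p2 -> (p2 | p1)), 0
2. ~(p2 -> (p2 | p1)), 1
3. p2, 1
4. ~(p2 | p1), 1
5. ~p2, 1
6. ~p1, 1
Accessibility: 0R1
Branch closes: p2 and ~p2 both at 1.
All branches of the tableau close; one closing branch shown above.

Unsatisfiable (every branch closes)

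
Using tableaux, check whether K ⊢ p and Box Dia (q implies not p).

Invalid (countermodel exists)

Tableau for the negation not (p and Box Dia (q implies not p)):
1. not (p and Box Dia (q implies not p)), 0
2. not Box Dia (q implies not p), 0   [neg-and-rule on 1 (branches; this branch)]
3. not Dia (q implies not p), 1   [neg-Box-rule on 2: fresh world 1, 0R1]
Accessibility: 0R1
The negation has an open branch (countermodel exists).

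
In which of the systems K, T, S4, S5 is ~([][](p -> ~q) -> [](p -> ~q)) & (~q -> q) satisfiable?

K

K-tableau for the formula:
1. ~([][](p -> ~q) -> [](p -> ~q)) & (~q -> q), w0
2. ~([][](p -> ~q) -> [](p -> ~q)), w0
3. ~q -> q, w0
4. [][](p -> ~q), w0
5. ~[](p -> ~q), w0
6. q, w0
7. ~(p -> ~q), w1
8. p, w1
9. q, w1
10. [](p -> ~q), w1
Accessibility: w0Rw1
Complete open branch: satisfiable in K.
T-tableau for the formula:
1. ~([][](p -> ~q) -> [](p -> ~q)) & (~q -> q), w0
2. ~([][](p -> ~q) -> [](p -> ~q)), w0
3. ~q -> q, w0
4. [][](p -> ~q), w0
5. ~[](p -> ~q), w0
6. [](p -> ~q), w0
7. p -> ~q, w0
8. q, w0
9. ~p, w0
10. ~(p -> ~q), w1
11. p, w1
12. q, w1
13. [](p -> ~q), w1
14. p -> ~q, w1
15. ~q, w1
Accessibility: w0Rw0, w0Rw1, w1Rw1
Branch closes: q and ~q both at w1.
Every branch closes (one shown): unsatisfiable in T, hence also in S4, S5 (every S4/S5-frame is a T-frame).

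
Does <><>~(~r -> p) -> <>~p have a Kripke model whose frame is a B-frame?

Satisfiable

1. <><>~(~r -> p) -> <>~p, w0
2. <>~p, w0   [->-rule on 1 (branches; this branch)]
3. ~p, w1   [<>-rule on 2: fresh world w1, w0Rw1]
Accessibility: w0Rw0, w0Rw1, w1Rw0, w1Rw1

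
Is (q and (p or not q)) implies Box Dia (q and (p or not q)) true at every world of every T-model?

Not valid

Tableau for the negation not ((q and (p or not q)) implies Box Dia (q and (p or not q))):
1. not ((q and (p or not q)) implies Box Dia (q and (p or not q))), u
2. q and (p or not q), u   [neg-implies-rule on 1]
3. not Box Dia (q and (p or not q)), u   [neg-implies-rule on 1]
4. q, u   [and-rule on 2]
5. p or not q, u   [and-rule on 2]
6. p, u   [or-rule on 5 (branches; this branch)]
7. not Dia (q and (p or not q)), v   [neg-Box-rule on 3: fresh world v, uRv]
8. not (q and (p or not q)), v   [neg-Dia-rule on 7 via vRv]
9. not (p or not q), v   [neg-and-rule on 8 (branches; this branch)]
10. not p, v   [neg-or-rule on 9]
11. q, v   [neg-or-rule on 9]
Accessibility: uRu, uRv, vRv
The negation has an open branch (countermodel exists).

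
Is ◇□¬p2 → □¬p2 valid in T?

Invalid (countermodel exists)

Tableau for the negation ¬(◇□¬p2 → □¬p2):
1. ¬(◇□¬p2 → □¬p2), 0
2. ◇□¬p2, 0
3. ¬□¬p2, 0
4. □¬p2, 1
5. ¬p2, 1
6. p2, 2
Accessibility: 0R0, 0R1, 0R2, 1R1, 2R2
The negation has an open branch (countermodel exists).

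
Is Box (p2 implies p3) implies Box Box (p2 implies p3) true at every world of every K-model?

Tableau for the negation not (Box (p2 implies p3) implies Box Box (p2 implies p3)):
1. not (Box (p2 implies p3) implies Box Box (p2 implies p3)), w0
2. Box (p2 implies p3), w0   [neg-implies-rule on 1]
3. not Box Box (p2 implies p3), w0   [neg-implies-rule on 1]
4. not Box (p2 implies p3), w1   [neg-Box-rule on 3: fresh world w1, w0Rw1]
5. p2 implies p3, w1   [Box-rule on 2 via w0Rw1]
6. p3, w1   [implies-rule on 5 (branches; this branch)]
7. not (p2 implies p3), w2   [neg-Box-rule on 4: fresh world w2, w1Rw2]
8. p2, w2   [neg-implies-rule on 7]
9. not p3, w2   [neg-implies-rule on 7]
Accessibility: w0Rw1, w1Rw2
The negation has an open branch (countermodel exists).

No, not valid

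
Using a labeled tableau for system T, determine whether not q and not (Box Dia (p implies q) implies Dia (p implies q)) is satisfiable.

1. not q and not (Box Dia (p implies q) implies Dia (p implies q)), 0
2. not q, 0   [and-rule on 1]
3. not (Box Dia (p implies q) implies Dia (p implies q)), 0   [and-rule on 1]
4. Box Dia (p implies q), 0   [neg-implies-rule on 3]
5. not Dia (p implies q), 0   [neg-implies-rule on 3]
6. Dia (p implies q), 0   [Box-rule on 4 via 0R0]
7. not (p implies q), 0   [neg-Dia-rule on 5 via 0R0]
8. p, 0   [neg-implies-rule on 7]
9. p implies q, 1   [Dia-rule on 6: fresh world 1, 0R1]
10. Dia (p implies q), 1   [Box-rule on 4 via 0R1]
11. not (p implies q), 1   [neg-Dia-rule on 5 via 0R1]
12. p, 1   [neg-implies-rule on 11]
13. not q, 1   [neg-implies-rule on 11]
14. q, 1   [implies-rule on 9 (branches; this branch)]
Accessibility: 0R0, 0R1, 1R1
Branch closes: q and not q both at 1.
(One branch shown.) All branches close.

No, unsatisfiable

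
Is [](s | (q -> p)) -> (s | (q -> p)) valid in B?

Tableau for the negation ~([](s | (q -> p)) -> (s | (q -> p))):
1. ~([](s | (q -> p)) -> (s | (q -> p))), w0
2. [](s | (q -> p)), w0
3. ~(s | (q -> p)), w0
4. ~s, w0
5. ~(q -> p), w0
6. q, w0
7. ~p, w0
8. s | (q -> p), w0
9. q -> p, w0
10. p, w0
Accessibility: w0Rw0
Branch closes: p and ~p both at w0.
All branches of the negation close; one closing branch shown above.

Yes, valid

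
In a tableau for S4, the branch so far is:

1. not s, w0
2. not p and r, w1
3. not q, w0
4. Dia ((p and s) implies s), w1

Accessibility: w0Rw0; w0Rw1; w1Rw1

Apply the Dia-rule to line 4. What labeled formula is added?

a fresh world w2 with w1Rw2, and (p and s) implies s at w2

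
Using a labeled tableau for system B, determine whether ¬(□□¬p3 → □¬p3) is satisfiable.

1. ¬(□□¬p3 → □¬p3), 0
2. □□¬p3, 0
3. ¬□¬p3, 0
4. □¬p3, 0
5. ¬p3, 0
6. p3, 1
7. □¬p3, 1
8. ¬p3, 1
Accessibility: 0R0, 0R1, 1R0, 1R1
Branch closes: p3 and ¬p3 both at 1.
All branches of the tableau close; one closing branch shown above.

No, unsatisfiable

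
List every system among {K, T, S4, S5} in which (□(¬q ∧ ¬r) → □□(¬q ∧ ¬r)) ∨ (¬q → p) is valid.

S4, S5

T-tableau for the negation ¬((□(¬q ∧ ¬r) → □□(¬q ∧ ¬r)) ∨ (¬q → p)):
1. ¬((□(¬q ∧ ¬r) → □□(¬q ∧ ¬r)) ∨ (¬q → p)), u
2. ¬(□(¬q ∧ ¬r) → □□(¬q ∧ ¬r)), u
3. ¬(¬q → p), u
4. □(¬q ∧ ¬r), u
5. ¬□□(¬q ∧ ¬r), u
6. ¬q, u
7. ¬p, u
8. ¬q ∧ ¬r, u
9. ¬r, u
10. ¬□(¬q ∧ ¬r), v
11. ¬q ∧ ¬r, v
12. ¬q, v
13. ¬r, v
14. ¬(¬q ∧ ¬r), w
15. r, w
Accessibility: uRu, uRv, vRv, vRw, wRw
Complete open branch: countermodel on a T-frame, so not valid in T, nor in K (the same frame is also a K-frame).
S4-tableau for the negation ¬((□(¬q ∧ ¬r) → □□(¬q ∧ ¬r)) ∨ (¬q → p)):
1. ¬((□(¬q ∧ ¬r) → □□(¬q ∧ ¬r)) ∨ (¬q → p)), u
2. ¬(□(¬q ∧ ¬r) → □□(¬q ∧ ¬r)), u
3. ¬(¬q → p), u
4. □(¬q ∧ ¬r), u
5. ¬□□(¬q ∧ ¬r), u
6. ¬q, u
7. ¬p, u
8. ¬q ∧ ¬r, u
9. ¬r, u
10. ¬□(¬q ∧ ¬r), v
11. ¬q ∧ ¬r, v
12. ¬q, v
13. ¬r, v
14. ¬(¬q ∧ ¬r), w
15. ¬q ∧ ¬r, w
16. ¬q, w
17. ¬r, w
18. r, w
Accessibility: uRu, uRv, uRw, vRv, vRw, wRw
Branch closes: r and ¬r both at w.
Every branch closes (one shown): valid in S4, hence also in S5 (every theorem of S4 is a theorem of S5).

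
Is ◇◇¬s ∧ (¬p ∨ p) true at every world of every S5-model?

No, not valid

Tableau for the negation ¬(◇◇¬s ∧ (¬p ∨ p)):
1. ¬(◇◇¬s ∧ (¬p ∨ p)), u
2. ¬◇◇¬s, u
3. ¬◇¬s, u
4. s, u
Accessibility: uRu
The negation has an open branch (countermodel exists).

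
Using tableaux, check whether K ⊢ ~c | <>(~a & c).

Tableau for the negation ~(~c | <>(~a & c)):
1. ~(~c | <>(~a & c)), w0
2. c, w0
3. ~<>(~a & c), w0
The negation has an open branch (countermodel exists).

Invalid (countermodel exists)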